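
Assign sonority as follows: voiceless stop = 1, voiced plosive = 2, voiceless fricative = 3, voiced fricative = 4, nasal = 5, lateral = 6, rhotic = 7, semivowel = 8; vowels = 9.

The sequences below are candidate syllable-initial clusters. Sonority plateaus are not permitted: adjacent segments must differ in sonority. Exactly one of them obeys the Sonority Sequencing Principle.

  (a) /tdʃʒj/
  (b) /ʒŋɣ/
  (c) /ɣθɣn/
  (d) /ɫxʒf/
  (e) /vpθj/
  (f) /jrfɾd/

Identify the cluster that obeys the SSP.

a

(a) 1-2-3-4-8 → obeys
(b) 4-5-4 → violates
(c) 4-3-4-5 → violates
(d) 6-3-4-3 → violates
(e) 4-1-3-8 → violates
(f) 8-7-3-7-2 → violates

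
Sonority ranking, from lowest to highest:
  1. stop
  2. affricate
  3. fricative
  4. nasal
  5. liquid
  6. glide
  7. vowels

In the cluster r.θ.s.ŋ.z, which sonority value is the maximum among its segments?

/r/ — liquid, sonority 5.
/θ/ — fricative, sonority 3.
/s/ — fricative, sonority 3.
/ŋ/ — nasal, sonority 4.
/z/ — fricative, sonority 3.
The maximum is 5.

5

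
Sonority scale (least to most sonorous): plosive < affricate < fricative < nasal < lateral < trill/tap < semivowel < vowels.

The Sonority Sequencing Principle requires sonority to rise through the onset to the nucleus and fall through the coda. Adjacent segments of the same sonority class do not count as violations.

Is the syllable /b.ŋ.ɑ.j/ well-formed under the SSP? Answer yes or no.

Onset: /b/ is a plosive (sonority 1), /ŋ/ is a nasal (sonority 4); then the nucleus /ɑ/ (sonority 8).
Onset profile 1-4-8 — rises to the nucleus.
Coda: /j/ is a semivowel (sonority 7).
Coda profile 8-7 — falls from the nucleus.

yes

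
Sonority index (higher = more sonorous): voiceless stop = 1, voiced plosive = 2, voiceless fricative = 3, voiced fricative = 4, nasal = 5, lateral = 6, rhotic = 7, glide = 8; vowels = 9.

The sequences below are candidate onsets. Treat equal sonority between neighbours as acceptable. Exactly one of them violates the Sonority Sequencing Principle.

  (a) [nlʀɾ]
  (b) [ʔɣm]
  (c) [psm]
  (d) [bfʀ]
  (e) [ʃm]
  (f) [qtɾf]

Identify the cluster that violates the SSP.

f

(a) [nlʀɾ]: profile 5-6-7-7 — obeys.
(b) [ʔɣm]: profile 1-4-5 — obeys.
(c) [psm]: profile 1-3-5 — obeys.
(d) [bfʀ]: profile 2-3-7 — obeys.
(e) [ʃm]: profile 3-5 — obeys.
(f) [qtɾf]: profile 1-1-7-3 — violates.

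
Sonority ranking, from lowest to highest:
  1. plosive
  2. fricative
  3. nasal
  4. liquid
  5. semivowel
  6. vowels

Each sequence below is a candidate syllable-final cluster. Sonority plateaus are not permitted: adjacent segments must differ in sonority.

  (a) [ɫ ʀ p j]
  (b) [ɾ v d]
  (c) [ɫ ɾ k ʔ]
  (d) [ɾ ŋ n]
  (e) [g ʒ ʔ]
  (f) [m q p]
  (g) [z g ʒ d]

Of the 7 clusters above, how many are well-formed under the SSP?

(a) 4-4-1-5 → violates
(b) 4-2-1 → obeys
(c) 4-4-1-1 → violates
(d) 4-3-3 → violates
(e) 1-2-1 → violates
(f) 3-1-1 → violates
(g) 2-1-2-1 → violates

1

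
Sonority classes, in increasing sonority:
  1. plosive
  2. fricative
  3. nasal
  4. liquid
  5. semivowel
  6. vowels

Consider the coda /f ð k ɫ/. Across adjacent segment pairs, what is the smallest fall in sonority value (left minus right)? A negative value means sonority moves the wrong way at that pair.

-3

/f/ — fricative, sonority 2.
/ð/ — fricative, sonority 2.
/k/ — plosive, sonority 1.
/ɫ/ — liquid, sonority 4.
/f/→/ð/: change +0.
/ð/→/k/: change +1.
/k/→/ɫ/: change -3.
Minimum = -3.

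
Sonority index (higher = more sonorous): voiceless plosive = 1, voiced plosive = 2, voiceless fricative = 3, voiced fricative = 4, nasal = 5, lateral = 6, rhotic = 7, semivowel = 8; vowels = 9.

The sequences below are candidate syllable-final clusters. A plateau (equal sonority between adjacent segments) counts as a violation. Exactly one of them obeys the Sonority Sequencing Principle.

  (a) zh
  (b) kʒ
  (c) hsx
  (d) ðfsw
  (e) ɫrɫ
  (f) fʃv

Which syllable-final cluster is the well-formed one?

(a) zh: profile 4-3 — obeys.
(b) kʒ: profile 1-4 — violates.
(c) hsx: profile 3-3-3 — violates.
(d) ðfsw: profile 4-3-3-8 — violates.
(e) ɫrɫ: profile 6-7-6 — violates.
(f) fʃv: profile 3-3-4 — violates.

a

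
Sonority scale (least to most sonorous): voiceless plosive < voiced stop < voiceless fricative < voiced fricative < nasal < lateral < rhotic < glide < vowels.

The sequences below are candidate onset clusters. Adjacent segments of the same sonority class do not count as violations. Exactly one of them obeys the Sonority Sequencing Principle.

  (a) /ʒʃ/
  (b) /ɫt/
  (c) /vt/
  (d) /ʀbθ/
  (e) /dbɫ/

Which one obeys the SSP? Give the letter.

(a) 4-3 → violates
(b) 6-1 → violates
(c) 4-1 → violates
(d) 7-2-3 → violates
(e) 2-2-6 → obeys

e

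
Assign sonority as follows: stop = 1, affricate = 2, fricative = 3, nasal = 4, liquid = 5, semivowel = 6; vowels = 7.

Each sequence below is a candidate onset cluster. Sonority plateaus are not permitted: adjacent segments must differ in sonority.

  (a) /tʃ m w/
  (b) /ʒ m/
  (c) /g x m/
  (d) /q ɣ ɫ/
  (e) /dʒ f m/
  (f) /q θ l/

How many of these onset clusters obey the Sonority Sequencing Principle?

(a) sonority 2-4-6: well-formed.
(b) sonority 3-4: well-formed.
(c) sonority 1-3-4: well-formed.
(d) sonority 1-3-5: well-formed.
(e) sonority 2-3-4: well-formed.
(f) sonority 1-3-5: well-formed.

6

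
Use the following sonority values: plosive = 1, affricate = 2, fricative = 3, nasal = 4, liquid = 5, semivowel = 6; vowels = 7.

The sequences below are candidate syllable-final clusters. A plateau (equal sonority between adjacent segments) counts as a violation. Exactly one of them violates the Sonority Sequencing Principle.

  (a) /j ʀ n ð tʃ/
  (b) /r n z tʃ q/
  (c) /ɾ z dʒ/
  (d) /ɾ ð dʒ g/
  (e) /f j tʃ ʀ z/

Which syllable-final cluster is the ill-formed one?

(a) sonority 6-5-4-3-2: well-formed.
(b) sonority 5-4-3-2-1: well-formed.
(c) sonority 5-3-2: well-formed.
(d) sonority 5-3-2-1: well-formed.
(e) sonority 3-6-2-5-3: ill-formed.

e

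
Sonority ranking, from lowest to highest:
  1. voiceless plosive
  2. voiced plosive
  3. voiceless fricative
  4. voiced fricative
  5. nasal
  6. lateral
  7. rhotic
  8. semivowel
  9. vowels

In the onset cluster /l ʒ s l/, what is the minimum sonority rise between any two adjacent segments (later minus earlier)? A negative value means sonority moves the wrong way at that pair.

-2

/l/ is a lateral (sonority 6).
/ʒ/ is a voiced fricative (sonority 4).
/s/ is a voiceless fricative (sonority 3).
/l/ is a lateral (sonority 6).
/l/→/ʒ/: change -2.
/ʒ/→/s/: change -1.
/s/→/l/: change +3.
Minimum = -2.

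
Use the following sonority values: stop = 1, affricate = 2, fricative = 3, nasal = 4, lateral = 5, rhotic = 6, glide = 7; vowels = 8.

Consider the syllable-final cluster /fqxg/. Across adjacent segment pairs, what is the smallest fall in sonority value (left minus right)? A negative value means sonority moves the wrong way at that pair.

/f/: fricative = 3.
/q/: stop = 1.
/x/: fricative = 3.
/g/: stop = 1.
/f/→/q/: change +2.
/q/→/x/: change -2.
/x/→/g/: change +2.
Minimum = -2.

-2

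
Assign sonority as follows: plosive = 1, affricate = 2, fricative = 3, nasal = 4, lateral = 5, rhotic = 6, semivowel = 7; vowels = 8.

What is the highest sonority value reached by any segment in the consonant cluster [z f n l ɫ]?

5

/z/: fricative = 3.
/f/: fricative = 3.
/n/: nasal = 4.
/l/: lateral = 5.
/ɫ/: lateral = 5.
The maximum is 5.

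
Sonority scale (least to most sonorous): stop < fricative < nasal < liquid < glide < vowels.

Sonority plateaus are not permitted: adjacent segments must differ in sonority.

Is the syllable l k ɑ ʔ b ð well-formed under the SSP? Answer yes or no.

Onset: /l/ is a liquid (sonority 4), /k/ is a stop (sonority 1); then the nucleus /ɑ/ (sonority 6).
Onset profile 4-1-6 — does not strictly rise throughout.
Coda: /ʔ/ is a stop (sonority 1), /b/ is a stop (sonority 1), /ð/ is a fricative (sonority 2).
Coda profile 6-1-1-2 — does not strictly fall throughout.

no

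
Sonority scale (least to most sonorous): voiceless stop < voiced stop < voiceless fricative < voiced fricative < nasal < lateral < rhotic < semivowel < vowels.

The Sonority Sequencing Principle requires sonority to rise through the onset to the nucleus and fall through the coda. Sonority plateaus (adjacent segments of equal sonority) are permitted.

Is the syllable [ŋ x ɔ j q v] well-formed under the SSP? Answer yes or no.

no

Onset: /ŋ/ is a nasal (sonority 5), /x/ is a voiceless fricative (sonority 3); then the nucleus /ɔ/ (sonority 9).
Onset profile 5-3-9 — does not rise throughout.
Coda: /j/ is a semivowel (sonority 8), /q/ is a voiceless stop (sonority 1), /v/ is a voiced fricative (sonority 4).
Coda profile 9-8-1-4 — does not fall throughout.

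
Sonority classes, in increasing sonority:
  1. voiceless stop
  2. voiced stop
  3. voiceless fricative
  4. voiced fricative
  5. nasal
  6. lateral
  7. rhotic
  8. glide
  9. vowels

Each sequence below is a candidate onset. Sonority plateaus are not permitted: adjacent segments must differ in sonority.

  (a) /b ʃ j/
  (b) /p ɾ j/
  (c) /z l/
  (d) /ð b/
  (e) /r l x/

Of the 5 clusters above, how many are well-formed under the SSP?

3

(a) sonority 2-3-8: well-formed.
(b) sonority 1-7-8: well-formed.
(c) sonority 4-6: well-formed.
(d) sonority 4-2: ill-formed.
(e) sonority 7-6-3: ill-formed.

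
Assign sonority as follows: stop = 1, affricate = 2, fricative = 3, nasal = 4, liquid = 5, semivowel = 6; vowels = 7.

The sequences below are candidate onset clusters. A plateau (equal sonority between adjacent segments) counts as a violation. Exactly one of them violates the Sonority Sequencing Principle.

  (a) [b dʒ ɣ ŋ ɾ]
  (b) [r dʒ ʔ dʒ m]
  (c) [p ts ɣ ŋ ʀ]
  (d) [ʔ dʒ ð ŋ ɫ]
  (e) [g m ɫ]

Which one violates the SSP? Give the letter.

b

(a) 1-2-3-4-5 → obeys
(b) 5-2-1-2-4 → violates
(c) 1-2-3-4-5 → obeys
(d) 1-2-3-4-5 → obeys
(e) 1-4-5 → obeys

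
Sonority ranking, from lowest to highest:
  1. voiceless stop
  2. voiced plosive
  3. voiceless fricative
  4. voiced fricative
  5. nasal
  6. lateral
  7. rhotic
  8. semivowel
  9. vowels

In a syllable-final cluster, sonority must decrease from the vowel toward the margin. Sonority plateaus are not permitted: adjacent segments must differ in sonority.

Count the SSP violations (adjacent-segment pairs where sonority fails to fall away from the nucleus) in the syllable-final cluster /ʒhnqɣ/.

/ʒ/: voiced fricative = 4.
/h/: voiceless fricative = 3.
/n/: nasal = 5.
/q/: voiceless stop = 1.
/ɣ/: voiced fricative = 4.
/ʒ/→/h/: 4→3 (falls) — ok.
/h/→/n/: 3→5 (does not fall) — violation.
/n/→/q/: 5→1 (falls) — ok.
/q/→/ɣ/: 1→4 (does not fall) — violation.

2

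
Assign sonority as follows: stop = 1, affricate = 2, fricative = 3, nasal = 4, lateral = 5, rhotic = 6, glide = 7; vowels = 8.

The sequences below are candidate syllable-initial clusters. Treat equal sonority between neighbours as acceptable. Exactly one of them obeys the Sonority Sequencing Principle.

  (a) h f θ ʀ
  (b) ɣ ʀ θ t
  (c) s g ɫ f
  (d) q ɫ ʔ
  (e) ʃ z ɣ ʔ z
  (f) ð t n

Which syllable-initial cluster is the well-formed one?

(a) 3-3-3-6 → obeys
(b) 3-6-3-1 → violates
(c) 3-1-5-3 → violates
(d) 1-5-1 → violates
(e) 3-3-3-1-3 → violates
(f) 3-1-4 → violates

a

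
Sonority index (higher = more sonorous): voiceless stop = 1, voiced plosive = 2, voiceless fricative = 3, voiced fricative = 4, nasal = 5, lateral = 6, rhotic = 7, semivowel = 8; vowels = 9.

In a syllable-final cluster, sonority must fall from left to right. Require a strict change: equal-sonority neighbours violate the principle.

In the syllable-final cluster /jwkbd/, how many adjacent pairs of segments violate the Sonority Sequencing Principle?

/j/: semivowel = 8.
/w/: semivowel = 8.
/k/: voiceless stop = 1.
/b/: voiced plosive = 2.
/d/: voiced plosive = 2.
/j/→/w/: 8→8 (plateau) — violation.
/w/→/k/: 8→1 (falls) — ok.
/k/→/b/: 1→2 (does not fall) — violation.
/b/→/d/: 2→2 (plateau) — violation.

3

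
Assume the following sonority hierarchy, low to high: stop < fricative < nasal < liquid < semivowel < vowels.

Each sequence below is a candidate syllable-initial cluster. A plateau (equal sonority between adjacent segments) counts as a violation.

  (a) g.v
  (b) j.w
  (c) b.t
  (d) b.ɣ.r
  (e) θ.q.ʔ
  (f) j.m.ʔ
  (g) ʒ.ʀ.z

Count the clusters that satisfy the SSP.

2

(a) g.v: profile 1-2 — obeys.
(b) j.w: profile 5-5 — violates.
(c) b.t: profile 1-1 — violates.
(d) b.ɣ.r: profile 1-2-4 — obeys.
(e) θ.q.ʔ: profile 2-1-1 — violates.
(f) j.m.ʔ: profile 5-3-1 — violates.
(g) ʒ.ʀ.z: profile 2-4-2 — violates.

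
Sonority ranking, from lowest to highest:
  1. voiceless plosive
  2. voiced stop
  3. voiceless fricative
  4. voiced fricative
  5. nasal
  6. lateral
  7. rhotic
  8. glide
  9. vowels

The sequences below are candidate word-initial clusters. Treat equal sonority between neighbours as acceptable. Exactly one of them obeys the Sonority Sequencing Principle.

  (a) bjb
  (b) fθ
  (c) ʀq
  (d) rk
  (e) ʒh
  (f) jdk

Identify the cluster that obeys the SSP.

b

(a) sonority 2-8-2: ill-formed.
(b) sonority 3-3: well-formed.
(c) sonority 7-1: ill-formed.
(d) sonority 7-1: ill-formed.
(e) sonority 4-3: ill-formed.
(f) sonority 8-2-1: ill-formed.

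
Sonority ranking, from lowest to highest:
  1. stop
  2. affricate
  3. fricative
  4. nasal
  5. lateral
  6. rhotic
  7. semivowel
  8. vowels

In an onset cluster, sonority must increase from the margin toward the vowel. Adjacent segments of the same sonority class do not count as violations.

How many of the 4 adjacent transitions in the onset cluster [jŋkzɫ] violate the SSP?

2

/j/: semivowel = 7.
/ŋ/: nasal = 4.
/k/: stop = 1.
/z/: fricative = 3.
/ɫ/: lateral = 5.
/j/→/ŋ/: 7→4 (does not rise) — violation.
/ŋ/→/k/: 4→1 (does not rise) — violation.
/k/→/z/: 1→3 (rises) — ok.
/z/→/ɫ/: 3→5 (rises) — ok.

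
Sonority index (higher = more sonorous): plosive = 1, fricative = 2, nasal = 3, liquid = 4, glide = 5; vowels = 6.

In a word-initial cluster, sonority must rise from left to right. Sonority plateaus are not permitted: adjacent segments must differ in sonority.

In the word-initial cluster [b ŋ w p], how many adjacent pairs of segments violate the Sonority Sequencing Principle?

1

/b/ — plosive, sonority 1.
/ŋ/ — nasal, sonority 3.
/w/ — glide, sonority 5.
/p/ — plosive, sonority 1.
/b/→/ŋ/: 1→3 (rises) — ok.
/ŋ/→/w/: 3→5 (rises) — ok.
/w/→/p/: 5→1 (does not rise) — violation.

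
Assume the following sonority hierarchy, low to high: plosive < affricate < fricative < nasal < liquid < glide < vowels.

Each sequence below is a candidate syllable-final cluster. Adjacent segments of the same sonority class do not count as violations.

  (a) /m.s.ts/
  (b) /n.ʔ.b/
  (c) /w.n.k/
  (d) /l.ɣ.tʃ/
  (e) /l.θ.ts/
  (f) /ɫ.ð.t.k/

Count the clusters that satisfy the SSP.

6

(a) 4-3-2 → obeys
(b) 4-1-1 → obeys
(c) 6-4-1 → obeys
(d) 5-3-2 → obeys
(e) 5-3-2 → obeys
(f) 5-3-1-1 → obeys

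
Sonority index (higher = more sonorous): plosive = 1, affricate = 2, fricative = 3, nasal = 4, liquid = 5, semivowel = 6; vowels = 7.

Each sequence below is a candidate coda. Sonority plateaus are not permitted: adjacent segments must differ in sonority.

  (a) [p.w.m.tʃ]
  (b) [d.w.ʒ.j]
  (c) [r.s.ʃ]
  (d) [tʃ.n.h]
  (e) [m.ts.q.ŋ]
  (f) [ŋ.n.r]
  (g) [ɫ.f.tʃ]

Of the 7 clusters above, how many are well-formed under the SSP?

(a) sonority 1-6-4-2: ill-formed.
(b) sonority 1-6-3-6: ill-formed.
(c) sonority 5-3-3: ill-formed.
(d) sonority 2-4-3: ill-formed.
(e) sonority 4-2-1-4: ill-formed.
(f) sonority 4-4-5: ill-formed.
(g) sonority 5-3-2: well-formed.

1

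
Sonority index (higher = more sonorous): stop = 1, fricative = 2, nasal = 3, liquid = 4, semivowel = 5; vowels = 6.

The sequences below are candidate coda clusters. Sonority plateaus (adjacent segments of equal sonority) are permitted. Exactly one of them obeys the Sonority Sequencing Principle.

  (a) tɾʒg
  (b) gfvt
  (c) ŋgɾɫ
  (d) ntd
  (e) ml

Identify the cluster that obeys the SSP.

d

(a) tɾʒg: profile 1-4-2-1 — violates.
(b) gfvt: profile 1-2-2-1 — violates.
(c) ŋgɾɫ: profile 3-1-4-4 — violates.
(d) ntd: profile 3-1-1 — obeys.
(e) ml: profile 3-4 — violates.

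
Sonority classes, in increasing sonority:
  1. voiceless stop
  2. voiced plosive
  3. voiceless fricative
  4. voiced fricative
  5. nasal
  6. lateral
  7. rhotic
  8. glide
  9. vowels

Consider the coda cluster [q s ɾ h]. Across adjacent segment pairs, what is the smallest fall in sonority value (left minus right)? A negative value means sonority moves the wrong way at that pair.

-4

/q/: voiceless stop = 1.
/s/: voiceless fricative = 3.
/ɾ/: rhotic = 7.
/h/: voiceless fricative = 3.
/q/→/s/: change -2.
/s/→/ɾ/: change -4.
/ɾ/→/h/: change +4.
Minimum = -4.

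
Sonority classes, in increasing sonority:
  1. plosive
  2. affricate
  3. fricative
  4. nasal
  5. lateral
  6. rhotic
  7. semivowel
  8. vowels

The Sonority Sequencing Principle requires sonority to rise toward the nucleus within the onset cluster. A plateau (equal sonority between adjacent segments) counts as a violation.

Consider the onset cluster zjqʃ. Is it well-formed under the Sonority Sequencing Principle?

no

/z/: fricative = 3.
/j/: semivowel = 7.
/q/: plosive = 1.
/ʃ/: fricative = 3.
The profile is 3-7-1-3. Between /j/ (7) and /q/ (1) sonority does not rise, so the cluster violates the SSP.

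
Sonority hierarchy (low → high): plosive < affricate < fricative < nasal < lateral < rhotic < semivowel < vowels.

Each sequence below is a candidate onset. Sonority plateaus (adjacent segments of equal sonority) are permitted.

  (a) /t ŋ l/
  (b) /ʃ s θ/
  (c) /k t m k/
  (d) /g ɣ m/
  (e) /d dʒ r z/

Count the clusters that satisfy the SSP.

3

(a) sonority 1-4-5: well-formed.
(b) sonority 3-3-3: well-formed.
(c) sonority 1-1-4-1: ill-formed.
(d) sonority 1-3-4: well-formed.
(e) sonority 1-2-6-3: ill-formed.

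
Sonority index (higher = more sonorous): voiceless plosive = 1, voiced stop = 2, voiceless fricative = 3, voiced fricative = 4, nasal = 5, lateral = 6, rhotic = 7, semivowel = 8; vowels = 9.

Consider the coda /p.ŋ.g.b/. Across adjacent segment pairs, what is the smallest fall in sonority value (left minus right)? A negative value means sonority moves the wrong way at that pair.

/p/: voiceless plosive = 1.
/ŋ/: nasal = 5.
/g/: voiced stop = 2.
/b/: voiced stop = 2.
/p/→/ŋ/: change -4.
/ŋ/→/g/: change +3.
/g/→/b/: change +0.
Minimum = -4.

-4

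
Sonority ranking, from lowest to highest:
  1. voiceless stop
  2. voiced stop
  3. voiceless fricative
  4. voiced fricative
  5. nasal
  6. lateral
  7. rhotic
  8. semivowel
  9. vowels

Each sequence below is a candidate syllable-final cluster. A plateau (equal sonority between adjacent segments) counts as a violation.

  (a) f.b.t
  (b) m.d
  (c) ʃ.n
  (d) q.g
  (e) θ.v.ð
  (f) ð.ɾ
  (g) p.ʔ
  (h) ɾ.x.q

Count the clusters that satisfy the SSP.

(a) sonority 3-2-1: well-formed.
(b) sonority 5-2: well-formed.
(c) sonority 3-5: ill-formed.
(d) sonority 1-2: ill-formed.
(e) sonority 3-4-4: ill-formed.
(f) sonority 4-7: ill-formed.
(g) sonority 1-1: ill-formed.
(h) sonority 7-3-1: well-formed.

3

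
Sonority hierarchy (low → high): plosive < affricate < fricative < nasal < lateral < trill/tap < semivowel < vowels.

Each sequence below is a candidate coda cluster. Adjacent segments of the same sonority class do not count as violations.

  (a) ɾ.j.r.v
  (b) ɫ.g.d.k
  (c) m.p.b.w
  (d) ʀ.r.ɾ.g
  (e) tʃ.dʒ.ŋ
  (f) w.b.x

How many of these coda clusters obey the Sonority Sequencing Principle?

2

(a) ɾ.j.r.v: profile 6-7-6-3 — violates.
(b) ɫ.g.d.k: profile 5-1-1-1 — obeys.
(c) m.p.b.w: profile 4-1-1-7 — violates.
(d) ʀ.r.ɾ.g: profile 6-6-6-1 — obeys.
(e) tʃ.dʒ.ŋ: profile 2-2-4 — violates.
(f) w.b.x: profile 7-1-3 — violates.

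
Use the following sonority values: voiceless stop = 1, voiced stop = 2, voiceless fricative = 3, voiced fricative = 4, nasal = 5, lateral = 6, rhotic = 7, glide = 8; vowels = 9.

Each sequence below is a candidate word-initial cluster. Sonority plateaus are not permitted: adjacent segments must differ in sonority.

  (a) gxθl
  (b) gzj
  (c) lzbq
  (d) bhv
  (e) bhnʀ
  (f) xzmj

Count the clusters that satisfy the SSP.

4

(a) sonority 2-3-3-6: ill-formed.
(b) sonority 2-4-8: well-formed.
(c) sonority 6-4-2-1: ill-formed.
(d) sonority 2-3-4: well-formed.
(e) sonority 2-3-5-7: well-formed.
(f) sonority 3-4-5-8: well-formed.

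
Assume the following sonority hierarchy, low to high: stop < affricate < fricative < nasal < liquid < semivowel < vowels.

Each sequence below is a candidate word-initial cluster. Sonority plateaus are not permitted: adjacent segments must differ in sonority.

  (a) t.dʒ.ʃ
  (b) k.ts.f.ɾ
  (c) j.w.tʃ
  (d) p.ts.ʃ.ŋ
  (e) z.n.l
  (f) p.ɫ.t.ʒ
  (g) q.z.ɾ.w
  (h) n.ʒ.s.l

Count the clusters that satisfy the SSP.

5

(a) sonority 1-2-3: well-formed.
(b) sonority 1-2-3-5: well-formed.
(c) sonority 6-6-2: ill-formed.
(d) sonority 1-2-3-4: well-formed.
(e) sonority 3-4-5: well-formed.
(f) sonority 1-5-1-3: ill-formed.
(g) sonority 1-3-5-6: well-formed.
(h) sonority 4-3-3-5: ill-formed.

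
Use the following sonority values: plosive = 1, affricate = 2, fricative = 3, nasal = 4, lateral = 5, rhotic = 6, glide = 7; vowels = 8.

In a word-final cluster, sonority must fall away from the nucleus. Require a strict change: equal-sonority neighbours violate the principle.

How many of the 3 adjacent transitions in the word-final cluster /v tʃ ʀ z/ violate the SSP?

/v/ is a fricative (sonority 3).
/tʃ/ is an affricate (sonority 2).
/ʀ/ is a rhotic (sonority 6).
/z/ is a fricative (sonority 3).
/v/→/tʃ/: 3→2 (falls) — ok.
/tʃ/→/ʀ/: 2→6 (does not fall) — violation.
/ʀ/→/z/: 6→3 (falls) — ok.

1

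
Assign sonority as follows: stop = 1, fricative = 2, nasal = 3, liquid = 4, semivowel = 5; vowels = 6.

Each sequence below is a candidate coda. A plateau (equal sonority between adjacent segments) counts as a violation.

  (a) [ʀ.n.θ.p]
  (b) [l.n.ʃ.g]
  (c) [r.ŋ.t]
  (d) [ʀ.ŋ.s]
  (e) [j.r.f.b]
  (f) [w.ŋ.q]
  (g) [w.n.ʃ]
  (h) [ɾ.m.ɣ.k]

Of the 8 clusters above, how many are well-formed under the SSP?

(a) sonority 4-3-2-1: well-formed.
(b) sonority 4-3-2-1: well-formed.
(c) sonority 4-3-1: well-formed.
(d) sonority 4-3-2: well-formed.
(e) sonority 5-4-2-1: well-formed.
(f) sonority 5-3-1: well-formed.
(g) sonority 5-3-2: well-formed.
(h) sonority 4-3-2-1: well-formed.

8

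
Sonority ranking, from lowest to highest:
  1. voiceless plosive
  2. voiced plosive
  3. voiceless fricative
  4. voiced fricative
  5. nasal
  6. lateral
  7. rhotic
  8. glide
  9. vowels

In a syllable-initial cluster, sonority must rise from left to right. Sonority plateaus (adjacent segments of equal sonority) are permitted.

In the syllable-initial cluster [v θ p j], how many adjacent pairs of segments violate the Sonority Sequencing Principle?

2

/v/ — voiced fricative, sonority 4.
/θ/ — voiceless fricative, sonority 3.
/p/ — voiceless plosive, sonority 1.
/j/ — glide, sonority 8.
/v/→/θ/: 4→3 (does not rise) — violation.
/θ/→/p/: 3→1 (does not rise) — violation.
/p/→/j/: 1→8 (rises) — ok.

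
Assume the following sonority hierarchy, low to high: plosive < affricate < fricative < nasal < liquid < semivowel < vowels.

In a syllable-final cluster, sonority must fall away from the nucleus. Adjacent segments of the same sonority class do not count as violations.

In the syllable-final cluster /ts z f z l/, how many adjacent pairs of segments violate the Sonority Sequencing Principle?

2

/ts/: affricate = 2.
/z/: fricative = 3.
/f/: fricative = 3.
/z/: fricative = 3.
/l/: liquid = 5.
/ts/→/z/: 2→3 (does not fall) — violation.
/z/→/f/: 3→3 (plateau, allowed) — ok.
/f/→/z/: 3→3 (plateau, allowed) — ok.
/z/→/l/: 3→5 (does not fall) — violation.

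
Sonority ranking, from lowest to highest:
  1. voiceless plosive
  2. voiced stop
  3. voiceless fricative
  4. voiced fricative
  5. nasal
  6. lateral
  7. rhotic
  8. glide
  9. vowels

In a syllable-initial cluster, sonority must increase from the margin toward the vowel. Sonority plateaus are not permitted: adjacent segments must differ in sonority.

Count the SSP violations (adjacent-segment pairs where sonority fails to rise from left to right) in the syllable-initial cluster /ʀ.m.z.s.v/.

/ʀ/ — rhotic, sonority 7.
/m/ — nasal, sonority 5.
/z/ — voiced fricative, sonority 4.
/s/ — voiceless fricative, sonority 3.
/v/ — voiced fricative, sonority 4.
/ʀ/→/m/: 7→5 (does not rise) — violation.
/m/→/z/: 5→4 (does not rise) — violation.
/z/→/s/: 4→3 (does not rise) — violation.
/s/→/v/: 3→4 (rises) — ok.

3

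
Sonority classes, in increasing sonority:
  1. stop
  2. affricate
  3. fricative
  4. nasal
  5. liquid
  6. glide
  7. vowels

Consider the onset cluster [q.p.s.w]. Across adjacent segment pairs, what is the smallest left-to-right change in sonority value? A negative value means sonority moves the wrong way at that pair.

/q/ — stop, sonority 1.
/p/ — stop, sonority 1.
/s/ — fricative, sonority 3.
/w/ — glide, sonority 6.
/q/→/p/: change +0.
/p/→/s/: change +2.
/s/→/w/: change +3.
Minimum = 0.

0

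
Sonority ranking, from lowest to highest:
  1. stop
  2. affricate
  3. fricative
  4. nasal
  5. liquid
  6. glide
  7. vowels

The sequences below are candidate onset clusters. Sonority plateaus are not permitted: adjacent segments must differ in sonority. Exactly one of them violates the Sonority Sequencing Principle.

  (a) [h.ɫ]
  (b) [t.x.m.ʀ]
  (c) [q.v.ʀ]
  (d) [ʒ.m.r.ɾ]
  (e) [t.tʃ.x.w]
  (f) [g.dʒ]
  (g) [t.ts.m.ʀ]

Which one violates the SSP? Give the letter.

(a) sonority 3-5: well-formed.
(b) sonority 1-3-4-5: well-formed.
(c) sonority 1-3-5: well-formed.
(d) sonority 3-4-5-5: ill-formed.
(e) sonority 1-2-3-6: well-formed.
(f) sonority 1-2: well-formed.
(g) sonority 1-2-4-5: well-formed.

d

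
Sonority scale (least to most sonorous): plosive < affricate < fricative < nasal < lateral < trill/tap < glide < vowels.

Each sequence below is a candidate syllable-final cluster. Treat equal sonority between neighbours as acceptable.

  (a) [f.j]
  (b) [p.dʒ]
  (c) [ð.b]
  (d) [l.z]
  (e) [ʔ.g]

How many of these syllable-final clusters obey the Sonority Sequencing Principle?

3

(a) sonority 3-7: ill-formed.
(b) sonority 1-2: ill-formed.
(c) sonority 3-1: well-formed.
(d) sonority 5-3: well-formed.
(e) sonority 1-1: well-formed.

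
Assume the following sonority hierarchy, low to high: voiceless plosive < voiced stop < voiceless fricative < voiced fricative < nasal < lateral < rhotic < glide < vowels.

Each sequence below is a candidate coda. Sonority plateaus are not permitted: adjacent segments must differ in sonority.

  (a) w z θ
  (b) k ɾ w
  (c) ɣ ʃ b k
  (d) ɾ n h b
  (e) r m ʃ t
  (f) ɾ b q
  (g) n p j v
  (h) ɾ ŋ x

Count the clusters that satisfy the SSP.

(a) w z θ: profile 8-4-3 — obeys.
(b) k ɾ w: profile 1-7-8 — violates.
(c) ɣ ʃ b k: profile 4-3-2-1 — obeys.
(d) ɾ n h b: profile 7-5-3-2 — obeys.
(e) r m ʃ t: profile 7-5-3-1 — obeys.
(f) ɾ b q: profile 7-2-1 — obeys.
(g) n p j v: profile 5-1-8-4 — violates.
(h) ɾ ŋ x: profile 7-5-3 — obeys.

6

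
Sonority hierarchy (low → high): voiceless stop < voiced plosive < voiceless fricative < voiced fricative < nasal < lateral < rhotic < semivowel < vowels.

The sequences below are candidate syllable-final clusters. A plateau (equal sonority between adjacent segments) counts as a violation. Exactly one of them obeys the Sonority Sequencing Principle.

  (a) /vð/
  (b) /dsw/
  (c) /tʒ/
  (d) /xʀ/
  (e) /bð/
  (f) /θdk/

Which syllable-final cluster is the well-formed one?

f

(a) /vð/: profile 4-4 — violates.
(b) /dsw/: profile 2-3-8 — violates.
(c) /tʒ/: profile 1-4 — violates.
(d) /xʀ/: profile 3-7 — violates.
(e) /bð/: profile 2-4 — violates.
(f) /θdk/: profile 3-2-1 — obeys.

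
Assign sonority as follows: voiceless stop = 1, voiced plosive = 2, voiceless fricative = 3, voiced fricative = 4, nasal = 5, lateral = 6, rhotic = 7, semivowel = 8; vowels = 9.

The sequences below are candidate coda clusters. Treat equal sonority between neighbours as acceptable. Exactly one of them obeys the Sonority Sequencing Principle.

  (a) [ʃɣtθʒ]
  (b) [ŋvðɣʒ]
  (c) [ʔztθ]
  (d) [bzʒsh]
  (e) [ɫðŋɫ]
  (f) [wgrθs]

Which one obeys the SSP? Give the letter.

b

(a) 3-4-1-3-4 → violates
(b) 5-4-4-4-4 → obeys
(c) 1-4-1-3 → violates
(d) 2-4-4-3-3 → violates
(e) 6-4-5-6 → violates
(f) 8-2-7-3-3 → violates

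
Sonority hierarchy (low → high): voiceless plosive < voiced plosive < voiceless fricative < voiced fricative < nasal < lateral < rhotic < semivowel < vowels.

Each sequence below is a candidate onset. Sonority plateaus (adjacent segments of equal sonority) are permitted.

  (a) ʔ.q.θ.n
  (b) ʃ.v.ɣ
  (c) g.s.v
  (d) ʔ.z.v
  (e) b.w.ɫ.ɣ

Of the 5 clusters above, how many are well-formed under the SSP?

(a) 1-1-3-5 → obeys
(b) 3-4-4 → obeys
(c) 2-3-4 → obeys
(d) 1-4-4 → obeys
(e) 2-8-6-4 → violates

4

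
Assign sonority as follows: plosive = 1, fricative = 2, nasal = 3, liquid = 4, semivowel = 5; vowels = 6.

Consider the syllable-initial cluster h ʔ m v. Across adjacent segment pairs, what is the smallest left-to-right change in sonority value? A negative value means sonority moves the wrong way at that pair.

-1

/h/: fricative = 2.
/ʔ/: plosive = 1.
/m/: nasal = 3.
/v/: fricative = 2.
/h/→/ʔ/: change -1.
/ʔ/→/m/: change +2.
/m/→/v/: change -1.
Minimum = -1.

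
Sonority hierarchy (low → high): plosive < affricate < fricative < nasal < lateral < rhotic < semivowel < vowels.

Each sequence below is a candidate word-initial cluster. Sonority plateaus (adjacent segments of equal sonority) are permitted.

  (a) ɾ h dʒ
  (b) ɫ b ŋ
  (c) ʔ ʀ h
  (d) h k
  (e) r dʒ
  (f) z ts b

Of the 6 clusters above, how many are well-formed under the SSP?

(a) sonority 6-3-2: ill-formed.
(b) sonority 5-1-4: ill-formed.
(c) sonority 1-6-3: ill-formed.
(d) sonority 3-1: ill-formed.
(e) sonority 6-2: ill-formed.
(f) sonority 3-2-1: ill-formed.

0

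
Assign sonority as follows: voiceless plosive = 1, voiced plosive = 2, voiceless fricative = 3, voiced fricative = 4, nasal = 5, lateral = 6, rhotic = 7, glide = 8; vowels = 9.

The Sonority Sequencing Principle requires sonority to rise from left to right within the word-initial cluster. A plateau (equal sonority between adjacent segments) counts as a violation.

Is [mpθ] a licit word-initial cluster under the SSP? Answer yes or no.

/m/: nasal = 5.
/p/: voiceless plosive = 1.
/θ/: voiceless fricative = 3.
The profile is 5-1-3. Between /m/ (5) and /p/ (1) sonority does not rise, so the cluster violates the SSP.

no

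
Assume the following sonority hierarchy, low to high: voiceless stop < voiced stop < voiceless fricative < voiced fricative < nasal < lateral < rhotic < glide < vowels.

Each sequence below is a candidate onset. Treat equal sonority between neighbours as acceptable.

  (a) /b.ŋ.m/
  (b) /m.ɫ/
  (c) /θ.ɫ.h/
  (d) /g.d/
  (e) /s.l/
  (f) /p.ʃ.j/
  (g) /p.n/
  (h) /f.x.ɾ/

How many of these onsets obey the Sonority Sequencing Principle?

(a) /b.ŋ.m/: profile 2-5-5 — obeys.
(b) /m.ɫ/: profile 5-6 — obeys.
(c) /θ.ɫ.h/: profile 3-6-3 — violates.
(d) /g.d/: profile 2-2 — obeys.
(e) /s.l/: profile 3-6 — obeys.
(f) /p.ʃ.j/: profile 1-3-8 — obeys.
(g) /p.n/: profile 1-5 — obeys.
(h) /f.x.ɾ/: profile 3-3-7 — obeys.

7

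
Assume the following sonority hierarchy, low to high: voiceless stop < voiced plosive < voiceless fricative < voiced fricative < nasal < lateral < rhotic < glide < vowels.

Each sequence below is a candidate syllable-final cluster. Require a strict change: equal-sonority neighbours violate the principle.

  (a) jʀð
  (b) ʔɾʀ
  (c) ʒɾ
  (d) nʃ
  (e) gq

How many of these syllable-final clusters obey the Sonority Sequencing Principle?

(a) sonority 8-7-4: well-formed.
(b) sonority 1-7-7: ill-formed.
(c) sonority 4-7: ill-formed.
(d) sonority 5-3: well-formed.
(e) sonority 2-1: well-formed.

3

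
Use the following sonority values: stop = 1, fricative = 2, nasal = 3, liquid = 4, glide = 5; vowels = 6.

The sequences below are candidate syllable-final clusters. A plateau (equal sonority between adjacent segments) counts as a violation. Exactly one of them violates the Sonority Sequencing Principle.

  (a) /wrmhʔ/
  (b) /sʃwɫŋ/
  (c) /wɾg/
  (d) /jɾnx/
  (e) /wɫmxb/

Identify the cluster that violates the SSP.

b

(a) sonority 5-4-3-2-1: well-formed.
(b) sonority 2-2-5-4-3: ill-formed.
(c) sonority 5-4-1: well-formed.
(d) sonority 5-4-3-2: well-formed.
(e) sonority 5-4-3-2-1: well-formed.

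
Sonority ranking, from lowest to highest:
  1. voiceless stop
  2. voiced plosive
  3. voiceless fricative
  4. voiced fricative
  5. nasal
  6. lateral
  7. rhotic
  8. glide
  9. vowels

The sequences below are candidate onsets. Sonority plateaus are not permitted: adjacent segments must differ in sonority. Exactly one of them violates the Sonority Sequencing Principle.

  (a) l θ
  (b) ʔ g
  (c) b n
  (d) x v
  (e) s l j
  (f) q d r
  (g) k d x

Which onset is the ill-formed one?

a

(a) l θ: profile 6-3 — violates.
(b) ʔ g: profile 1-2 — obeys.
(c) b n: profile 2-5 — obeys.
(d) x v: profile 3-4 — obeys.
(e) s l j: profile 3-6-8 — obeys.
(f) q d r: profile 1-2-7 — obeys.
(g) k d x: profile 1-2-3 — obeys.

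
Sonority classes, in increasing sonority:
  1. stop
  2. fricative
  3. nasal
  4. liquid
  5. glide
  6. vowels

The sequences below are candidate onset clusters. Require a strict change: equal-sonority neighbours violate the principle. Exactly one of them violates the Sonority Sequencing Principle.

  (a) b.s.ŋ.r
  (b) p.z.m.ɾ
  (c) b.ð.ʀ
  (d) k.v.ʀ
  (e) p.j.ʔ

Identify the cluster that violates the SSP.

(a) b.s.ŋ.r: profile 1-2-3-4 — obeys.
(b) p.z.m.ɾ: profile 1-2-3-4 — obeys.
(c) b.ð.ʀ: profile 1-2-4 — obeys.
(d) k.v.ʀ: profile 1-2-4 — obeys.
(e) p.j.ʔ: profile 1-5-1 — violates.

e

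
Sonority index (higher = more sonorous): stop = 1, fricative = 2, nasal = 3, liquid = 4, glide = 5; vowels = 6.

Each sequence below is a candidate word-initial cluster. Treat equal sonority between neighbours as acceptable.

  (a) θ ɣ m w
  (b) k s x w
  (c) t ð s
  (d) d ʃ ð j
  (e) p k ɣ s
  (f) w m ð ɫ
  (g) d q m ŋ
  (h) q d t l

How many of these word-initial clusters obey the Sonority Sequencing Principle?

(a) 2-2-3-5 → obeys
(b) 1-2-2-5 → obeys
(c) 1-2-2 → obeys
(d) 1-2-2-5 → obeys
(e) 1-1-2-2 → obeys
(f) 5-3-2-4 → violates
(g) 1-1-3-3 → obeys
(h) 1-1-1-4 → obeys

7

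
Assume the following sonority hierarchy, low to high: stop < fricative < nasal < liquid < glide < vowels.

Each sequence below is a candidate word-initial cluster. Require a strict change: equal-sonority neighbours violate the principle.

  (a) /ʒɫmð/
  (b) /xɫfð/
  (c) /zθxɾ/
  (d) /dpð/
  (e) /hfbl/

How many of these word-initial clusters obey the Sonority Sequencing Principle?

(a) 2-4-3-2 → violates
(b) 2-4-2-2 → violates
(c) 2-2-2-4 → violates
(d) 1-1-2 → violates
(e) 2-2-1-4 → violates

0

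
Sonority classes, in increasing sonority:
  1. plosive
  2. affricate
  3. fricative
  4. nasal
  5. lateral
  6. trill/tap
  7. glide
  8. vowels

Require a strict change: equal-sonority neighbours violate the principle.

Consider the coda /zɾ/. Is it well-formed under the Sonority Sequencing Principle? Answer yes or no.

/z/ is a fricative (sonority 3).
/ɾ/ is a trill/tap (sonority 6).
The profile is 3-6. Between /z/ (3) and /ɾ/ (6) sonority does not fall, so the cluster violates the SSP.

no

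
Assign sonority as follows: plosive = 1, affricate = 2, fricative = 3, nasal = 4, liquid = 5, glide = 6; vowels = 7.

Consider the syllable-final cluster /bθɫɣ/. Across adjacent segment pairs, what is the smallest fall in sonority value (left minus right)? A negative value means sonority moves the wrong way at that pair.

-2

/b/ is a plosive (sonority 1).
/θ/ is a fricative (sonority 3).
/ɫ/ is a liquid (sonority 5).
/ɣ/ is a fricative (sonority 3).
/b/→/θ/: change -2.
/θ/→/ɫ/: change -2.
/ɫ/→/ɣ/: change +2.
Minimum = -2.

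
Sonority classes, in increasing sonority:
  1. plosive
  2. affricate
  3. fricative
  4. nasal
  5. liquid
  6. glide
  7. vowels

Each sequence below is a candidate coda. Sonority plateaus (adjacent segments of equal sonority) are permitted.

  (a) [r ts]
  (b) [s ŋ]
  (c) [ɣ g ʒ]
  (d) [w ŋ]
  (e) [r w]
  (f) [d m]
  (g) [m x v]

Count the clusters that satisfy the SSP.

3

(a) [r ts]: profile 5-2 — obeys.
(b) [s ŋ]: profile 3-4 — violates.
(c) [ɣ g ʒ]: profile 3-1-3 — violates.
(d) [w ŋ]: profile 6-4 — obeys.
(e) [r w]: profile 5-6 — violates.
(f) [d m]: profile 1-4 — violates.
(g) [m x v]: profile 4-3-3 — obeys.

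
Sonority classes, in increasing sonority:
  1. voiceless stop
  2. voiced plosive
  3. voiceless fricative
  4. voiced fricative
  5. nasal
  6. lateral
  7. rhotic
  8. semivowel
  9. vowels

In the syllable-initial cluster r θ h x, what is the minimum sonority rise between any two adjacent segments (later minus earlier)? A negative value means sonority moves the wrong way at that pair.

-4

/r/ — rhotic, sonority 7.
/θ/ — voiceless fricative, sonority 3.
/h/ — voiceless fricative, sonority 3.
/x/ — voiceless fricative, sonority 3.
/r/→/θ/: change -4.
/θ/→/h/: change +0.
/h/→/x/: change +0.
Minimum = -4.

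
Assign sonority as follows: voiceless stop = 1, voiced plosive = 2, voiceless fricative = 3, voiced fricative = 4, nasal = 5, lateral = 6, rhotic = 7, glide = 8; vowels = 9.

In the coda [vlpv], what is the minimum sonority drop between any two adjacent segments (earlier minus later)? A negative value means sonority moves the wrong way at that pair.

/v/ — voiced fricative, sonority 4.
/l/ — lateral, sonority 6.
/p/ — voiceless stop, sonority 1.
/v/ — voiced fricative, sonority 4.
/v/→/l/: change -2.
/l/→/p/: change +5.
/p/→/v/: change -3.
Minimum = -3.

-3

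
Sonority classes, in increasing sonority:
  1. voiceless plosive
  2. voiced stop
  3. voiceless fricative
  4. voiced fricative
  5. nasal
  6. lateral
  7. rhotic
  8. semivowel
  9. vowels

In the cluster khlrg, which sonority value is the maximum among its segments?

7

/k/ is a voiceless plosive (sonority 1).
/h/ is a voiceless fricative (sonority 3).
/l/ is a lateral (sonority 6).
/r/ is a rhotic (sonority 7).
/g/ is a voiced stop (sonority 2).
The maximum is 7.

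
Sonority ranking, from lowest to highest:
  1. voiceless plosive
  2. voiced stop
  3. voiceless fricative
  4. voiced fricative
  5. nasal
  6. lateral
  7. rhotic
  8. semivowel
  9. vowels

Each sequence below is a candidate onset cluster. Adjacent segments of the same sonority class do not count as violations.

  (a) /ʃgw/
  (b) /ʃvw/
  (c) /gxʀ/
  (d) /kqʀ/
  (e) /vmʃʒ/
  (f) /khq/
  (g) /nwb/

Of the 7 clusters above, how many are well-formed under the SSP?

3

(a) 3-2-8 → violates
(b) 3-4-8 → obeys
(c) 2-3-7 → obeys
(d) 1-1-7 → obeys
(e) 4-5-3-4 → violates
(f) 1-3-1 → violates
(g) 5-8-2 → violates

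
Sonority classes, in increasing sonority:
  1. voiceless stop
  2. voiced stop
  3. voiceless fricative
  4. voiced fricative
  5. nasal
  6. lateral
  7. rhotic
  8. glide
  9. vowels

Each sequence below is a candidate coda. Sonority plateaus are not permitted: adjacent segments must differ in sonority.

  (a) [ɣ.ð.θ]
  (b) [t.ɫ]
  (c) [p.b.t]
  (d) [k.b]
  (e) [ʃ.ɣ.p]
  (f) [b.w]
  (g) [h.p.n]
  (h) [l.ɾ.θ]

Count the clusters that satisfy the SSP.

(a) 4-4-3 → violates
(b) 1-6 → violates
(c) 1-2-1 → violates
(d) 1-2 → violates
(e) 3-4-1 → violates
(f) 2-8 → violates
(g) 3-1-5 → violates
(h) 6-7-3 → violates

0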